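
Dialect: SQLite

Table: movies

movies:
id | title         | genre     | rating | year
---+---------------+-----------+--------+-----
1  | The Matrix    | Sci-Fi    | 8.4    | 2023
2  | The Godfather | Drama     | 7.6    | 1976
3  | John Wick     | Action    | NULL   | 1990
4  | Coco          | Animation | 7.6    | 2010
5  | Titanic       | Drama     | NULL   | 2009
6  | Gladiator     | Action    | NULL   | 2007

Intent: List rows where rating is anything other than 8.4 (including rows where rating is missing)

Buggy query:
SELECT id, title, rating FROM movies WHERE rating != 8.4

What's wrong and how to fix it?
Bug: 'rating != 8.4' is unknown when rating is NULL, so NULL rows are silently excluded

Fix: Add an explicit OR rating IS NULL to include the missing-value rows

Corrected query:
SELECT id, title, rating FROM movies WHERE rating != 8.4 OR rating IS NULL

Result:
id | title         | rating
---+---------------+-------
2  | The Godfather | 7.6   
3  | John Wick     | NULL  
4  | Coco          | 7.6   
5  | Titanic       | NULL  
6  | Gladiator     | NULL  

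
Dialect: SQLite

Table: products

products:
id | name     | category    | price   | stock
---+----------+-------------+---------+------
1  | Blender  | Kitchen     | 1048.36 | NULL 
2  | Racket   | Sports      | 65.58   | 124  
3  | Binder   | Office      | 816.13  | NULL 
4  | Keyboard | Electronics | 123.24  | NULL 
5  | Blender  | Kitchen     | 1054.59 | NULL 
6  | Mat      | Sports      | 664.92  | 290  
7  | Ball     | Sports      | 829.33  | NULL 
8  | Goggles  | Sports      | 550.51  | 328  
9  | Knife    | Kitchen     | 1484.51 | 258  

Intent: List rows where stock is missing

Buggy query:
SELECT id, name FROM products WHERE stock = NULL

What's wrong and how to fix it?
Bug: '= NULL' is always unknown in SQL three-valued logic, so no rows match

Fix: Use IS NULL to test for NULL

Corrected query:
SELECT id, name FROM products WHERE stock IS NULL

Result:
id | name    
---+---------
1  | Blender 
3  | Binder  
4  | Keyboard
5  | Blender 
7  | Ball    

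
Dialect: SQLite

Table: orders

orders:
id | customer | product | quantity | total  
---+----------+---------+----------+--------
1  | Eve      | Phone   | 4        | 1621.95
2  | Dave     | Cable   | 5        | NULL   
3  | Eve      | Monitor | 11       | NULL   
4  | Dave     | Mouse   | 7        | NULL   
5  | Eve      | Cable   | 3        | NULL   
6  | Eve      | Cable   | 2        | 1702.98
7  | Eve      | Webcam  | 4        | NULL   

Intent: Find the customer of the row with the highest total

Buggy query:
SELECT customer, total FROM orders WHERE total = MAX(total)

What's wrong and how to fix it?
Bug: MAX(total) is an aggregate and cannot be used directly in WHERE

Fix: Wrap MAX in a scalar subquery so WHERE compares against a single value

Corrected query:
SELECT customer, total FROM orders WHERE total = (SELECT MAX(total) FROM orders)

Result:
customer | total  
---------+--------
Eve      | 1702.98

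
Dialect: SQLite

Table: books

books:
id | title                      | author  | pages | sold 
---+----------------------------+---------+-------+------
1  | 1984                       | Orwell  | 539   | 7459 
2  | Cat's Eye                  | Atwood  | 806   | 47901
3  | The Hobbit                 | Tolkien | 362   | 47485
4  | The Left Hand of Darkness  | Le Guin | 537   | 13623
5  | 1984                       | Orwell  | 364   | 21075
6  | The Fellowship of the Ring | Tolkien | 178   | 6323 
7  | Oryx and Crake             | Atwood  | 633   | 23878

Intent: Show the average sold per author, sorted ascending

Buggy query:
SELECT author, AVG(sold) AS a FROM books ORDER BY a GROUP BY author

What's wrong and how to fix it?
Bug: ORDER BY appears before GROUP BY; SQL clause order requires GROUP BY first

Fix: Reorder: SELECT … FROM … GROUP BY … ORDER BY …

Corrected query:
SELECT author, AVG(sold) AS a FROM books GROUP BY author ORDER BY a

Result:
author  | a      
--------+--------
Le Guin | 13623  
Orwell  | 14267  
Tolkien | 26904  
Atwood  | 35889.5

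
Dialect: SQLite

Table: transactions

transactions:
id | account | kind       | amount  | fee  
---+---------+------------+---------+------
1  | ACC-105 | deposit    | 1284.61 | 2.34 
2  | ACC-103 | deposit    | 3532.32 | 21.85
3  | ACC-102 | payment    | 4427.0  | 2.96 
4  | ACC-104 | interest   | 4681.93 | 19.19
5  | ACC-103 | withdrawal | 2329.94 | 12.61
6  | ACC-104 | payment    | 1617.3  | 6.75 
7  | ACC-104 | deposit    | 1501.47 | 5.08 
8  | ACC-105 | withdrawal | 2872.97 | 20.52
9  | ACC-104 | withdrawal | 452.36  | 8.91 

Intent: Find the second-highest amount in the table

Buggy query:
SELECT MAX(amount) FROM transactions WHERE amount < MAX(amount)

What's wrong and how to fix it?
Bug: The inner MAX is an aggregate inside WHERE, which is not allowed

Fix: Compute the overall MAX in a subquery, then take MAX of rows below it

Corrected query:
SELECT MAX(amount) FROM transactions WHERE amount < (SELECT MAX(amount) FROM transactions)

Result:
MAX(amount)
-----------
4427       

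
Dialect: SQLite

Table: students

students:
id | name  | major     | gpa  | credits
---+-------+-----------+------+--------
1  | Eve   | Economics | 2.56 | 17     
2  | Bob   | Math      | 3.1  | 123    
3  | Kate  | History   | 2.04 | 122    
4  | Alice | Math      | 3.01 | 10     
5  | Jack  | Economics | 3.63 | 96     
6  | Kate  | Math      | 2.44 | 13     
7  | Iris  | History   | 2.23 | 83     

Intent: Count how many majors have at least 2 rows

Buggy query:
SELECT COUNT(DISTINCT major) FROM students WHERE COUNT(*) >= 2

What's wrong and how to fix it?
Bug: COUNT(*) cannot appear in WHERE; the per-group count doesn't exist yet

Fix: Group first with HAVING COUNT(*) >= 2, then COUNT the resulting groups

Corrected query:
SELECT COUNT(*) FROM (SELECT major FROM students GROUP BY major HAVING COUNT(*) >= 2)

Result:
COUNT(*)
--------
3       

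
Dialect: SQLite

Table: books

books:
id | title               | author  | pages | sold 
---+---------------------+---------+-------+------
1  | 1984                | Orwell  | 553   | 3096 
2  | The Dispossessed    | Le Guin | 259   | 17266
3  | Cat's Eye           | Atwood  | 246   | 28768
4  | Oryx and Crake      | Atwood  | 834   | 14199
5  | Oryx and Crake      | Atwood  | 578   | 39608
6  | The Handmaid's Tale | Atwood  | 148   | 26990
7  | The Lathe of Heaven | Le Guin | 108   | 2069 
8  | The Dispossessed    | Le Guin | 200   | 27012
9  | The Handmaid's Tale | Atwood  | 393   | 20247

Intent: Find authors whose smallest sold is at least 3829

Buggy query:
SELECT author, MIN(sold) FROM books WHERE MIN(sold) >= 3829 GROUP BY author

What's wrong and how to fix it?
Bug: Aggregates like MIN are computed per group after WHERE runs

Fix: Use HAVING for the per-group MIN condition

Corrected query:
SELECT author, MIN(sold) FROM books GROUP BY author HAVING MIN(sold) >= 3829

Result:
author | MIN(sold)
-------+----------
Atwood | 14199    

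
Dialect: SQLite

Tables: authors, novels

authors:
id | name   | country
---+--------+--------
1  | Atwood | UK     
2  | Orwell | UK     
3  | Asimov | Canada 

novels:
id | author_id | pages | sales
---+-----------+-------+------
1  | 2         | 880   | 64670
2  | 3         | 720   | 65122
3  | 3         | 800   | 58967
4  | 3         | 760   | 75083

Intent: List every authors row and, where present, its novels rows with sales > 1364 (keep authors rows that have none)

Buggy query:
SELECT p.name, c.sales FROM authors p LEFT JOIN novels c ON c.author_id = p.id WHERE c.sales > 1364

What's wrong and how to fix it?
Bug: Filtering c.sales in WHERE discards the NULL rows produced by LEFT JOIN, turning it into an inner join

Fix: Put 'c.sales > 1364' in the JOIN's ON clause instead of WHERE

Corrected query:
SELECT p.name, c.sales FROM authors p LEFT JOIN novels c ON c.author_id = p.id AND c.sales > 1364

Result:
name   | sales
-------+------
Atwood | NULL 
Orwell | 64670
Asimov | 58967
Asimov | 65122
Asimov | 75083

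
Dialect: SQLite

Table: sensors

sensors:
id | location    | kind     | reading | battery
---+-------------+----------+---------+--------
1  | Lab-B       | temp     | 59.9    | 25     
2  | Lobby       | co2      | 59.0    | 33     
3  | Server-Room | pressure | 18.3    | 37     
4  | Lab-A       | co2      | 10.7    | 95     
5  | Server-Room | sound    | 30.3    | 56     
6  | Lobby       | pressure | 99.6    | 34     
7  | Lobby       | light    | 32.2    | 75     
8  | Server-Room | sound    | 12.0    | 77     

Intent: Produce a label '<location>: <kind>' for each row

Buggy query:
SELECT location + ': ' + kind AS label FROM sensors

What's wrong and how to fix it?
Bug: SQLite uses || for string concatenation; + coerces text to numbers (yielding 0)

Fix: Replace + with || to concatenate text

Corrected query:
SELECT location || ': ' || kind AS label FROM sensors

Result:
label                
---------------------
Lab-B: temp          
Lobby: co2           
Server-Room: pressure
Lab-A: co2           
Server-Room: sound   
Lobby: pressure      
Lobby: light         
Server-Room: sound   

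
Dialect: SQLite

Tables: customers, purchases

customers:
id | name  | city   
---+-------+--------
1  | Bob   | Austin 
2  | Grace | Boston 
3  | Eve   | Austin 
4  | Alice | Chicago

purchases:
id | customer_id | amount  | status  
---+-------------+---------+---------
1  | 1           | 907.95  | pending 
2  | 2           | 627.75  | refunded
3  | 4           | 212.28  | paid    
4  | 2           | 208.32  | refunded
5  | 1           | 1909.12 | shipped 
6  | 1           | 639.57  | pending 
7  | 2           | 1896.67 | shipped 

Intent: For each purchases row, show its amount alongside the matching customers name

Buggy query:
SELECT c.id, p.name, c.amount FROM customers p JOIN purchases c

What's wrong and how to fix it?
Bug: Missing join condition: each purchases row is matched to all customers rows instead of just its own

Fix: Add ON c.customer_id = p.id to the JOIN

Corrected query:
SELECT c.id, p.name, c.amount FROM customers p JOIN purchases c ON c.customer_id = p.id

Result:
id | name  | amount 
---+-------+--------
1  | Bob   | 907.95 
2  | Grace | 627.75 
3  | Alice | 212.28 
4  | Grace | 208.32 
5  | Bob   | 1909.12
6  | Bob   | 639.57 
7  | Grace | 1896.67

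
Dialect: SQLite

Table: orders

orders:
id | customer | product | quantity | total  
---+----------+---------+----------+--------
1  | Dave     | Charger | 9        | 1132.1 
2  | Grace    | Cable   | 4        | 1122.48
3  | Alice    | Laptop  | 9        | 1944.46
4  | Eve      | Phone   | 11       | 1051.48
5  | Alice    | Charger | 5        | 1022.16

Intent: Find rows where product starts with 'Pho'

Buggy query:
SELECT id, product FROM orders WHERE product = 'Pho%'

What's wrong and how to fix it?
Bug: Wildcards only work with LIKE; '=' treats '%' as a literal character

Fix: Replace '=' with LIKE so 'Pho%' is treated as a pattern

Corrected query:
SELECT id, product FROM orders WHERE product LIKE 'Pho%'

Result:
id | product
---+--------
4  | Phone  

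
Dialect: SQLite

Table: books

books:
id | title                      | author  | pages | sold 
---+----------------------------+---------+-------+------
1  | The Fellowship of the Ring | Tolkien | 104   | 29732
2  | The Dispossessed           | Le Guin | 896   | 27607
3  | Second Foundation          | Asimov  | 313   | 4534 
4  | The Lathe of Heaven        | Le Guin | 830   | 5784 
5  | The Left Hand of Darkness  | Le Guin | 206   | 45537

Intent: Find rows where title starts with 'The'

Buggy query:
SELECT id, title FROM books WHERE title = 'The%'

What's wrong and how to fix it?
Bug: '=' compares the literal string including the % character; pattern matching needs LIKE

Fix: Replace '=' with LIKE so 'The%' is treated as a pattern

Corrected query:
SELECT id, title FROM books WHERE title LIKE 'The%'

Result:
id | title                     
---+---------------------------
1  | The Fellowship of the Ring
2  | The Dispossessed          
4  | The Lathe of Heaven       
5  | The Left Hand of Darkness 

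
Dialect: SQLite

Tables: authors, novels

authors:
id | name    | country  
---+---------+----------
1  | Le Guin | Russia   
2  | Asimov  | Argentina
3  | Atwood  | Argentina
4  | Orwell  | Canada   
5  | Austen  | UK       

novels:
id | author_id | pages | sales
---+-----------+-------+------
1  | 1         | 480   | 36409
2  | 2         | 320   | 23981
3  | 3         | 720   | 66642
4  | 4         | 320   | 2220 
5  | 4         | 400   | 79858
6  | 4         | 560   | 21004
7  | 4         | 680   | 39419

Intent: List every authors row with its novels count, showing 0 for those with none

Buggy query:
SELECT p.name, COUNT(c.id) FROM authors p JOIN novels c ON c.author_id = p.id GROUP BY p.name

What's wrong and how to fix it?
Bug: INNER JOIN drops authors rows that have no matching novels rows

Fix: Switch to LEFT JOIN to retain unmatched parent rows

Corrected query:
SELECT p.name, COUNT(c.id) FROM authors p LEFT JOIN novels c ON c.author_id = p.id GROUP BY p.name

Result:
name    | COUNT(c.id)
--------+------------
Asimov  | 1          
Atwood  | 1          
Austen  | 0          
Le Guin | 1          
Orwell  | 4          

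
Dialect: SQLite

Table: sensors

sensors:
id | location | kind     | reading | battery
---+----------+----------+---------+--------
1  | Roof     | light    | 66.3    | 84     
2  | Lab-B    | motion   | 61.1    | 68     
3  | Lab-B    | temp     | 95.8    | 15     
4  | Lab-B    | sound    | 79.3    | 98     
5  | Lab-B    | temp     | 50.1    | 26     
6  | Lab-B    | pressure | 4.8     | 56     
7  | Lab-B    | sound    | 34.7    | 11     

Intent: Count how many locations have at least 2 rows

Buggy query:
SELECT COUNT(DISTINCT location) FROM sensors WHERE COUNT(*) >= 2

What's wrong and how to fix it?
Bug: COUNT(*) cannot appear in WHERE; the per-group count doesn't exist yet

Fix: Use a subquery that GROUPs and filters with HAVING, then count its rows

Corrected query:
SELECT COUNT(*) FROM (SELECT location FROM sensors GROUP BY location HAVING COUNT(*) >= 2)

Result:
COUNT(*)
--------
1       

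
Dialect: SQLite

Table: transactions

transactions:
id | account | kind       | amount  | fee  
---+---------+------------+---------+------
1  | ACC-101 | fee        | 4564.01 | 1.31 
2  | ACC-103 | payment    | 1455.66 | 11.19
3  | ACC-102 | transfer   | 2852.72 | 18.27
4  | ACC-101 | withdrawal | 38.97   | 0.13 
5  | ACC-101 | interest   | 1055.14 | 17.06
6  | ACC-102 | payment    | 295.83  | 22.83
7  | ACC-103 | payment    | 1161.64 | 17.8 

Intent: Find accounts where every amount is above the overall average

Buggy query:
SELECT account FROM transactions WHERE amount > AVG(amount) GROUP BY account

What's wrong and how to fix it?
Bug: AVG() is an aggregate; it can't sit directly in WHERE

Fix: Compute the overall average in a scalar subquery and compare each group's MIN against it in HAVING

Corrected query:
SELECT account FROM transactions GROUP BY account HAVING MIN(amount) > (SELECT AVG(amount) FROM transactions)

Result:
(no rows)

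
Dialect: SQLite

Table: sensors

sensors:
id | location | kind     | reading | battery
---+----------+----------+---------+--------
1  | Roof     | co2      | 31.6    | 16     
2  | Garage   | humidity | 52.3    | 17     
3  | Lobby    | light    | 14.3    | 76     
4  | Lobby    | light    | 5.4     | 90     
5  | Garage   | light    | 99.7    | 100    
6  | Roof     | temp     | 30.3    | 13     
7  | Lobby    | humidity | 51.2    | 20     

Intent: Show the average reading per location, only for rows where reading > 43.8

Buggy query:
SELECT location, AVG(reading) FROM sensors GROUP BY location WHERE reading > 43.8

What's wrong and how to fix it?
Bug: Row-level WHERE must come before GROUP BY in the clause order

Fix: Place WHERE between FROM and GROUP BY

Corrected query:
SELECT location, AVG(reading) FROM sensors WHERE reading > 43.8 GROUP BY location

Result:
location | AVG(reading)
---------+-------------
Garage   | 76          
Lobby    | 51.2        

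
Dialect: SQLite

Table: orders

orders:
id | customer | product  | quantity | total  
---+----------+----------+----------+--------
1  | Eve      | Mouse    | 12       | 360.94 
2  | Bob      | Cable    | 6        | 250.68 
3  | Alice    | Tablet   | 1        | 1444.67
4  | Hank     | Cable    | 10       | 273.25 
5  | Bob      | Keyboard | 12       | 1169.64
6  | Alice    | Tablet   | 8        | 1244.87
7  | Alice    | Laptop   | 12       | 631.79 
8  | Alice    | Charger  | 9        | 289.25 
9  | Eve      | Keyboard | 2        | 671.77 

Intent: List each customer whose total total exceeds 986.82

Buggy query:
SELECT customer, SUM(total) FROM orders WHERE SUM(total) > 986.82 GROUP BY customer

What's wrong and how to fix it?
Bug: WHERE runs before GROUP BY, so aggregates aren't available there

Fix: Move the aggregate condition to a HAVING clause

Corrected query:
SELECT customer, SUM(total) FROM orders GROUP BY customer HAVING SUM(total) > 986.82

Result:
customer | SUM(total)
---------+-----------
Alice    | 3610.58   
Bob      | 1420.32   
Eve      | 1032.71   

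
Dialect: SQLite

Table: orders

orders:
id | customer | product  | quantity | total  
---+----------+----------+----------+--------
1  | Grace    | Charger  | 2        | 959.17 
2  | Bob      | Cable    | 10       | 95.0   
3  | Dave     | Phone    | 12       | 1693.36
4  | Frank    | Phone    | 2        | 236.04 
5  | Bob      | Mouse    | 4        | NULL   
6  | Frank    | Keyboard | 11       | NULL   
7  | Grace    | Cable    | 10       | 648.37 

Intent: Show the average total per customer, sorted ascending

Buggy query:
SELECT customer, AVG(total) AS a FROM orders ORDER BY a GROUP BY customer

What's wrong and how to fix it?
Bug: GROUP BY must precede ORDER BY

Fix: Reorder: SELECT … FROM … GROUP BY … ORDER BY …

Corrected query:
SELECT customer, AVG(total) AS a FROM orders GROUP BY customer ORDER BY a

Result:
customer | a      
---------+--------
Bob      | 95     
Frank    | 236.04 
Grace    | 803.77 
Dave     | 1693.36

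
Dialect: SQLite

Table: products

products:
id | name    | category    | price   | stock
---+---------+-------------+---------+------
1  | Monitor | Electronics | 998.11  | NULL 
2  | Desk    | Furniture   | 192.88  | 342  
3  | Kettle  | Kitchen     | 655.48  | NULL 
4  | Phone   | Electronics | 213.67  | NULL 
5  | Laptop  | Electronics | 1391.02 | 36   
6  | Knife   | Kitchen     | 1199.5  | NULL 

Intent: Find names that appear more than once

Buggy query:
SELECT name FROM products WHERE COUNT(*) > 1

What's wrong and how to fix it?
Bug: WHERE can't reference COUNT(*); aggregates are computed after WHERE

Fix: GROUP BY name, then filter groups with HAVING COUNT(*) > 1

Corrected query:
SELECT name FROM products GROUP BY name HAVING COUNT(*) > 1

Result:
(no rows)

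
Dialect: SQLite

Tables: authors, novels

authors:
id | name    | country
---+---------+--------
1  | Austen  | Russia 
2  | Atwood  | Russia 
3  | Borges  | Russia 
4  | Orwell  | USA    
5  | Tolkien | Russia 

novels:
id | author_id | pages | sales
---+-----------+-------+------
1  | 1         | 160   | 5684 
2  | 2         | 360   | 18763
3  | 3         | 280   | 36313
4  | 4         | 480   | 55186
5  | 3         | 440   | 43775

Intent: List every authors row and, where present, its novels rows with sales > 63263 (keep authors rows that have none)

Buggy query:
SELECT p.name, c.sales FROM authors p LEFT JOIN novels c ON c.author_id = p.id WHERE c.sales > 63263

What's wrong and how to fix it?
Bug: A WHERE condition on the right-hand table after LEFT JOIN drops unmatched parents

Fix: Move the right-table condition into the ON clause so unmatched parents are kept

Corrected query:
SELECT p.name, c.sales FROM authors p LEFT JOIN novels c ON c.author_id = p.id AND c.sales > 63263

Result:
name    | sales
--------+------
Austen  | NULL 
Atwood  | NULL 
Borges  | NULL 
Orwell  | NULL 
Tolkien | NULL 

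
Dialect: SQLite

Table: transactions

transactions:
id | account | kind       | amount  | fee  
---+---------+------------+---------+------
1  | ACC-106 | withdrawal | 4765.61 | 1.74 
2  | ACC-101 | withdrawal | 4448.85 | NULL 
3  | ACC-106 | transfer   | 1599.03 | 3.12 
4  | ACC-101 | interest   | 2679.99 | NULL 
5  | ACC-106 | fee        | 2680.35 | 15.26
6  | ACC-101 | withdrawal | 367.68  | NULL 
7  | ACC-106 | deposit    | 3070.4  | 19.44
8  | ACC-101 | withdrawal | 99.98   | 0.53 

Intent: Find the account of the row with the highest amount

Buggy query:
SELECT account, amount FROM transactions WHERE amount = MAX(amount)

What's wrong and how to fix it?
Bug: WHERE is evaluated per row; an aggregate over the whole table isn't defined there

Fix: Wrap MAX in a scalar subquery so WHERE compares against a single value

Corrected query:
SELECT account, amount FROM transactions WHERE amount = (SELECT MAX(amount) FROM transactions)

Result:
account | amount 
--------+--------
ACC-106 | 4765.61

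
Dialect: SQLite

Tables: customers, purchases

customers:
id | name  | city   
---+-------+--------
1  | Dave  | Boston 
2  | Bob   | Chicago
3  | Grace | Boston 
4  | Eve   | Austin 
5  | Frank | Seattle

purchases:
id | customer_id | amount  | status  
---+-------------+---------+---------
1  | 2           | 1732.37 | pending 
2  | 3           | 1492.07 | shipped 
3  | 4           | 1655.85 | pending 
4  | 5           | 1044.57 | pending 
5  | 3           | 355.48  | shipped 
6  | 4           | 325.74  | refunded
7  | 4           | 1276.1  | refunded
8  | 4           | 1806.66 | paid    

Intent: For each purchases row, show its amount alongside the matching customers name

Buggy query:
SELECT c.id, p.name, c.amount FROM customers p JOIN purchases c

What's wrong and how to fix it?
Bug: JOIN with no ON clause produces a cartesian product; every purchases row pairs with every customers row

Fix: Add ON c.customer_id = p.id to the JOIN

Corrected query:
SELECT c.id, p.name, c.amount FROM customers p JOIN purchases c ON c.customer_id = p.id

Result:
id | name  | amount 
---+-------+--------
1  | Bob   | 1732.37
2  | Grace | 1492.07
3  | Eve   | 1655.85
4  | Frank | 1044.57
5  | Grace | 355.48 
6  | Eve   | 325.74 
7  | Eve   | 1276.1 
8  | Eve   | 1806.66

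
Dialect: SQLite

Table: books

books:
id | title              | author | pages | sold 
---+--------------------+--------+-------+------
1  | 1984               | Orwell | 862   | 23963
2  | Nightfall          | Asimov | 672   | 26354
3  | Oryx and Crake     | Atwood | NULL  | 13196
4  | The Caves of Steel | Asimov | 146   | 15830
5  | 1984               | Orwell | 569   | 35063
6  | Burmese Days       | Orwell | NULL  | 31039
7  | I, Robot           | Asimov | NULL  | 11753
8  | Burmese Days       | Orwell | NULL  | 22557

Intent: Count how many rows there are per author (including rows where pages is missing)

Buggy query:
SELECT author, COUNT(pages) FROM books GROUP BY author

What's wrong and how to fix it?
Bug: COUNT(column) counts non-NULL values only; rows with NULL pages aren't counted

Fix: Replace COUNT(pages) with COUNT(*)

Corrected query:
SELECT author, COUNT(*) FROM books GROUP BY author

Result:
author | COUNT(*)
-------+---------
Asimov | 3       
Atwood | 1       
Orwell | 4       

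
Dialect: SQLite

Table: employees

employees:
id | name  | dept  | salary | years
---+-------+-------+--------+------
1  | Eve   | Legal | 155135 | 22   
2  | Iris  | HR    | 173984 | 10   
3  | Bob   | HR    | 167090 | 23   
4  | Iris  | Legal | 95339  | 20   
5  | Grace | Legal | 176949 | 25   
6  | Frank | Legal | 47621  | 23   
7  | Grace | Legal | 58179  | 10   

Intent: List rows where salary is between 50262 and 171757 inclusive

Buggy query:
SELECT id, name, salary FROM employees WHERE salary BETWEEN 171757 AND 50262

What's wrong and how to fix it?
Bug: BETWEEN expects the lower bound first; with 171757 AND 50262 the range is empty

Fix: Write BETWEEN 50262 AND 171757

Corrected query:
SELECT id, name, salary FROM employees WHERE salary BETWEEN 50262 AND 171757

Result:
id | name  | salary
---+-------+-------
1  | Eve   | 155135
3  | Bob   | 167090
4  | Iris  | 95339 
7  | Grace | 58179 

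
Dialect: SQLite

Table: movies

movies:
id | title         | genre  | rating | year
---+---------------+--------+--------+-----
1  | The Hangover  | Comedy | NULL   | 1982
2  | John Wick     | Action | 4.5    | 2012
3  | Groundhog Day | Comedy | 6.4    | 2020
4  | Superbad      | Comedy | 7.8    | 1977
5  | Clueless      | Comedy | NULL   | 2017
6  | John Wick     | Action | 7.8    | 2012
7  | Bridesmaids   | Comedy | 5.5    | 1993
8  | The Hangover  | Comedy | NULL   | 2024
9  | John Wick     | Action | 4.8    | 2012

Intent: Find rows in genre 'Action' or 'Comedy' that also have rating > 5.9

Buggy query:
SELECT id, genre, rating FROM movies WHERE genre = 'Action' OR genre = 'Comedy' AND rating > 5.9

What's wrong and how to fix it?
Bug: AND binds tighter than OR, so this parses as genre = 'Action' OR (genre = 'Comedy' AND rating > 5.9)

Fix: Group the OR with parentheses (or use IN), then AND the threshold

Corrected query:
SELECT id, genre, rating FROM movies WHERE (genre = 'Action' OR genre = 'Comedy') AND rating > 5.9

Result:
id | genre  | rating
---+--------+-------
3  | Comedy | 6.4   
4  | Comedy | 7.8   
6  | Action | 7.8   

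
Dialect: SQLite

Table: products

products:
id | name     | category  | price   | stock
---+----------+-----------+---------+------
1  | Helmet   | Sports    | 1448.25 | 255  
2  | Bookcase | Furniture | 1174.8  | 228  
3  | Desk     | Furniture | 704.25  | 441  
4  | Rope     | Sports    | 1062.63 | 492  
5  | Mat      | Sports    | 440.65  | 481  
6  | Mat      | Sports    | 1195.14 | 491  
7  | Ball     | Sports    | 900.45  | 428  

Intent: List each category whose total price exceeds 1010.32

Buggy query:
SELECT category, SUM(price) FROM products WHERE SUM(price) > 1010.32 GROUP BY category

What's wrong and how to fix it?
Bug: WHERE runs before GROUP BY, so aggregates aren't available there

Fix: Use HAVING (which filters groups after aggregation) instead of WHERE

Corrected query:
SELECT category, SUM(price) FROM products GROUP BY category HAVING SUM(price) > 1010.32

Result:
category  | SUM(price)
----------+-----------
Furniture | 1879.05   
Sports    | 5047.12   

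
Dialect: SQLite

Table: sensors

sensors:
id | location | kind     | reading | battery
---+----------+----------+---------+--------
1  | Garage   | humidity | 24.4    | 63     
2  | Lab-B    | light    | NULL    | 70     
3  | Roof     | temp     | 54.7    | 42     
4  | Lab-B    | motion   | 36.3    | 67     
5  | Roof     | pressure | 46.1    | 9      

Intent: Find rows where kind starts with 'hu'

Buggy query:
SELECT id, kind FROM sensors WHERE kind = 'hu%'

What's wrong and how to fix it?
Bug: Wildcards only work with LIKE; '=' treats '%' as a literal character

Fix: Replace '=' with LIKE so 'hu%' is treated as a pattern

Corrected query:
SELECT id, kind FROM sensors WHERE kind LIKE 'hu%'

Result:
id | kind    
---+---------
1  | humidity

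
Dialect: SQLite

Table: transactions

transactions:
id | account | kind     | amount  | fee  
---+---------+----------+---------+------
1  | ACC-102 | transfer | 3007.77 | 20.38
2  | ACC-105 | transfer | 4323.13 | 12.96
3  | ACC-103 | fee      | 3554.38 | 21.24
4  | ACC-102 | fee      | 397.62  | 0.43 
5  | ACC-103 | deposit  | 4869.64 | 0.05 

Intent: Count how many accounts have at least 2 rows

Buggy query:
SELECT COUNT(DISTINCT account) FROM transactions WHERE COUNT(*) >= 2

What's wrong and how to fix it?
Bug: COUNT(*) cannot appear in WHERE; the per-group count doesn't exist yet

Fix: Use a subquery that GROUPs and filters with HAVING, then count its rows

Corrected query:
SELECT COUNT(*) FROM (SELECT account FROM transactions GROUP BY account HAVING COUNT(*) >= 2)

Result:
COUNT(*)
--------
2       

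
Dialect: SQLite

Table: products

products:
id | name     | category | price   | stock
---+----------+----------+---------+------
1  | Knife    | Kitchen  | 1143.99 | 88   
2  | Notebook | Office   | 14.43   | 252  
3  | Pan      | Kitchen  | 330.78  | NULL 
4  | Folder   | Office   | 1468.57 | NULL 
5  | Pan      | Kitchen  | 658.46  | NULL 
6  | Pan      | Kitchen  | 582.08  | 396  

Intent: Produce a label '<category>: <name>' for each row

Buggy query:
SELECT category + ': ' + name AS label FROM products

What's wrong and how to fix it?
Bug: SQLite uses || for string concatenation; + coerces text to numbers (yielding 0)

Fix: Replace + with || to concatenate text

Corrected query:
SELECT category || ': ' || name AS label FROM products

Result:
label           
----------------
Kitchen: Knife  
Office: Notebook
Kitchen: Pan    
Office: Folder  
Kitchen: Pan    
Kitchen: Pan    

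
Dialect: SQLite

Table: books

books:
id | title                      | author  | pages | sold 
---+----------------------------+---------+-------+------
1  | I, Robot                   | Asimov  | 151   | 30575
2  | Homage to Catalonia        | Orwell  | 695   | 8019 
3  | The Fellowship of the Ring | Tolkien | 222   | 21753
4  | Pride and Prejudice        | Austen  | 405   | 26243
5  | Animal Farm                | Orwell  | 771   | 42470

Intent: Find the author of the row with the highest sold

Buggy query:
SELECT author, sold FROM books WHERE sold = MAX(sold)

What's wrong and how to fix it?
Bug: WHERE is evaluated per row; an aggregate over the whole table isn't defined there

Fix: Wrap MAX in a scalar subquery so WHERE compares against a single value

Corrected query:
SELECT author, sold FROM books WHERE sold = (SELECT MAX(sold) FROM books)

Result:
author | sold 
-------+------
Orwell | 42470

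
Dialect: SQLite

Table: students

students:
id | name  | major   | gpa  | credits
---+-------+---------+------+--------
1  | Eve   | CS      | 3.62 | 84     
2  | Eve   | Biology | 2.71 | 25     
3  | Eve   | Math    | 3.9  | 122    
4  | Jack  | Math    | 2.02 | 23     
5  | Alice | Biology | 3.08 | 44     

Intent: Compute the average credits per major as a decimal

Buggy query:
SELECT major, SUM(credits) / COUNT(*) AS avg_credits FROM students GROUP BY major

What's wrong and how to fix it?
Bug: Both operands are integers, so '/' performs integer division and truncates

Fix: Multiply by 1.0 (or CAST to REAL) to force floating-point division

Corrected query:
SELECT major, SUM(credits) * 1.0 / COUNT(*) AS avg_credits FROM students GROUP BY major

Result:
major   | avg_credits
--------+------------
Biology | 34.5       
CS      | 84         
Math    | 72.5       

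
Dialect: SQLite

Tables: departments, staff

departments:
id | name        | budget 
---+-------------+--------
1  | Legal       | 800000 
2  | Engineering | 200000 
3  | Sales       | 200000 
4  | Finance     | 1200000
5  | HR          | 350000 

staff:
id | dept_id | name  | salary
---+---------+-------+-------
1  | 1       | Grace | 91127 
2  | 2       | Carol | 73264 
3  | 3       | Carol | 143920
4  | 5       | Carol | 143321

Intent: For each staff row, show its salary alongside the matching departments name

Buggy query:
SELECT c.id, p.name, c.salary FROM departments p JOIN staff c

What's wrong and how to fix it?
Bug: Missing join condition: each staff row is matched to all departments rows instead of just its own

Fix: Add ON c.dept_id = p.id to the JOIN

Corrected query:
SELECT c.id, p.name, c.salary FROM departments p JOIN staff c ON c.dept_id = p.id

Result:
id | name        | salary
---+-------------+-------
1  | Legal       | 91127 
2  | Engineering | 73264 
3  | Sales       | 143920
4  | HR          | 143321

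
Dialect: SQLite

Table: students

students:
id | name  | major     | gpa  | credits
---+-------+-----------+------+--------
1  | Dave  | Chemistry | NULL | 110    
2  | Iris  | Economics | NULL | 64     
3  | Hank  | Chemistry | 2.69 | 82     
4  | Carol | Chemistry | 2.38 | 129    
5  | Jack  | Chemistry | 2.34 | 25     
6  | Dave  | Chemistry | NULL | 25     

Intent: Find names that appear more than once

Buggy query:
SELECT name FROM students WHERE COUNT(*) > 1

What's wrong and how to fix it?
Bug: WHERE can't reference COUNT(*); aggregates are computed after WHERE

Fix: GROUP BY name, then filter groups with HAVING COUNT(*) > 1

Corrected query:
SELECT name FROM students GROUP BY name HAVING COUNT(*) > 1

Result:
name
----
Dave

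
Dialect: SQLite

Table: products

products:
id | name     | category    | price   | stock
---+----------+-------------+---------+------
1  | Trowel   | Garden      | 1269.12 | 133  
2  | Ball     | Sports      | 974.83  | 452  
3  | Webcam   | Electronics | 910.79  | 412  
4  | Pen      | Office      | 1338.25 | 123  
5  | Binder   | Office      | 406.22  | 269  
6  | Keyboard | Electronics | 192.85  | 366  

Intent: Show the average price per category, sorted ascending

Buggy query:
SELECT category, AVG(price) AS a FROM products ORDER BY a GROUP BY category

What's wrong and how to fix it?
Bug: GROUP BY must precede ORDER BY

Fix: Move ORDER BY to the end, after GROUP BY

Corrected query:
SELECT category, AVG(price) AS a FROM products GROUP BY category ORDER BY a

Result:
category    | a      
------------+--------
Electronics | 551.82 
Office      | 872.235
Sports      | 974.83 
Garden      | 1269.12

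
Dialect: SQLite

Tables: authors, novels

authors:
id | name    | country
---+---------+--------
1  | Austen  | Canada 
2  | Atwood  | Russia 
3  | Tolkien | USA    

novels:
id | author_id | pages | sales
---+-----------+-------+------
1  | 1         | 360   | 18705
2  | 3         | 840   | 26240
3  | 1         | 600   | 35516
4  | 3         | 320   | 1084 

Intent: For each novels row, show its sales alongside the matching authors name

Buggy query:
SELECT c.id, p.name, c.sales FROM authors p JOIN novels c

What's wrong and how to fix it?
Bug: JOIN with no ON clause produces a cartesian product; every novels row pairs with every authors row

Fix: Add ON c.author_id = p.id to the JOIN

Corrected query:
SELECT c.id, p.name, c.sales FROM authors p JOIN novels c ON c.author_id = p.id

Result:
id | name    | sales
---+---------+------
1  | Austen  | 18705
2  | Tolkien | 26240
3  | Austen  | 35516
4  | Tolkien | 1084 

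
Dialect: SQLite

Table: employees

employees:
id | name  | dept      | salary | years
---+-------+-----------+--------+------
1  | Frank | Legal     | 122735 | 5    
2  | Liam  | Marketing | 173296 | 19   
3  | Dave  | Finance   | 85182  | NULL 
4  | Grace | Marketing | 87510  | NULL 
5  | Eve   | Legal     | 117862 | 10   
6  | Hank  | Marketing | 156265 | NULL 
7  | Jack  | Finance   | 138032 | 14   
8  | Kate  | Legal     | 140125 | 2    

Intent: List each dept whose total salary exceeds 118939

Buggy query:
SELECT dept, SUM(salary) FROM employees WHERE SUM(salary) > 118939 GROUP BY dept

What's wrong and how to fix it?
Bug: SUM(salary) is an aggregate, but WHERE filters rows before aggregation

Fix: Move the aggregate condition to a HAVING clause

Corrected query:
SELECT dept, SUM(salary) FROM employees GROUP BY dept HAVING SUM(salary) > 118939

Result:
dept      | SUM(salary)
----------+------------
Finance   | 223214     
Legal     | 380722     
Marketing | 417071     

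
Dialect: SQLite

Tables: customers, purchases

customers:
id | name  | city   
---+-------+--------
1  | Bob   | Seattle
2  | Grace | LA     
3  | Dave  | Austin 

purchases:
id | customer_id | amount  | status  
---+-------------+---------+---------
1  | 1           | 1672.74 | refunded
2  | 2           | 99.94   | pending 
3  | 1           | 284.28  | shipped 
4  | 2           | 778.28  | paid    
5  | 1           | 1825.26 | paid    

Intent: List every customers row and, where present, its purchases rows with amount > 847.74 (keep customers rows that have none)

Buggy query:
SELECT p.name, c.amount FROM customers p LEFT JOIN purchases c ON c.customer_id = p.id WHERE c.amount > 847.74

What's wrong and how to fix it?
Bug: A WHERE condition on the right-hand table after LEFT JOIN drops unmatched parents

Fix: Move the right-table condition into the ON clause so unmatched parents are kept

Corrected query:
SELECT p.name, c.amount FROM customers p LEFT JOIN purchases c ON c.customer_id = p.id AND c.amount > 847.74

Result:
name  | amount 
------+--------
Bob   | 1672.74
Bob   | 1825.26
Grace | NULL   
Dave  | NULL   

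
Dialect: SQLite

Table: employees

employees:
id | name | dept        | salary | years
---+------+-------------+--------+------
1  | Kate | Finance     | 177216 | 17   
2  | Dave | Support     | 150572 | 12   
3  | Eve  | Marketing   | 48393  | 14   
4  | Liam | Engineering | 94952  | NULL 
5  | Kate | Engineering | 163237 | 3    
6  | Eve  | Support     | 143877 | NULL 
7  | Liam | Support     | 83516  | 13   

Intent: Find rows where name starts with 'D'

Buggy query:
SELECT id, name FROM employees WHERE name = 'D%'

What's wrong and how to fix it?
Bug: Wildcards only work with LIKE; '=' treats '%' as a literal character

Fix: Replace '=' with LIKE so 'D%' is treated as a pattern

Corrected query:
SELECT id, name FROM employees WHERE name LIKE 'D%'

Result:
id | name
---+-----
2  | Dave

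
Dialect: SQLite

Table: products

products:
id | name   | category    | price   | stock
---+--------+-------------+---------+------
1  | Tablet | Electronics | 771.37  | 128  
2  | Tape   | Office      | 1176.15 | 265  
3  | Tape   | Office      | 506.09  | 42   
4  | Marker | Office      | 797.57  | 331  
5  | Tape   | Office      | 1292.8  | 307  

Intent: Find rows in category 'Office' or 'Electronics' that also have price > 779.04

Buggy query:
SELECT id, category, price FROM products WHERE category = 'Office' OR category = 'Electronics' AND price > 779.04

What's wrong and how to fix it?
Bug: AND binds tighter than OR, so this parses as category = 'Office' OR (category = 'Electronics' AND price > 779.04)

Fix: Add parentheses around the OR so the AND applies to both alternatives

Corrected query:
SELECT id, category, price FROM products WHERE (category = 'Office' OR category = 'Electronics') AND price > 779.04

Result:
id | category | price  
---+----------+--------
2  | Office   | 1176.15
4  | Office   | 797.57 
5  | Office   | 1292.8 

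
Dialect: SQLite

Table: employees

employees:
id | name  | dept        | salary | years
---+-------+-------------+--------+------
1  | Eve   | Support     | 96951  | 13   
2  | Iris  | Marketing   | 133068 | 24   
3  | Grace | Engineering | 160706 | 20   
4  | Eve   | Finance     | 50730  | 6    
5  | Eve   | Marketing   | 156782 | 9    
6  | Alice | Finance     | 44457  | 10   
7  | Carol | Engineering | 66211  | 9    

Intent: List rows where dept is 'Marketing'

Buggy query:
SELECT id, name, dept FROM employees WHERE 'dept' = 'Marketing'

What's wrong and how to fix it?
Bug: Single quotes denote string literals in SQL; the column name is being compared as a constant string

Fix: Remove the quotes around the column name (or use double quotes for an identifier)

Corrected query:
SELECT id, name, dept FROM employees WHERE dept = 'Marketing'

Result:
id | name | dept     
---+------+----------
2  | Iris | Marketing
5  | Eve  | Marketing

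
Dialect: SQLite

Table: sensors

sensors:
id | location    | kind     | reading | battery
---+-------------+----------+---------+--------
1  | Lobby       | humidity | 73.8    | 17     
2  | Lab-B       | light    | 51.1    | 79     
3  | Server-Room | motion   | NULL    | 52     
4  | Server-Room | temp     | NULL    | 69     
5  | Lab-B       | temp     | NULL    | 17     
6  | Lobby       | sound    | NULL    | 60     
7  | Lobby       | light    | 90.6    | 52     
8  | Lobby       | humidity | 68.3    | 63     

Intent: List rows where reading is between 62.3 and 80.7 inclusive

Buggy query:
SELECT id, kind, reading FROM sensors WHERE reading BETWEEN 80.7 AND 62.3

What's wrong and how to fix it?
Bug: BETWEEN expects the lower bound first; with 80.7 AND 62.3 the range is empty

Fix: Write BETWEEN 62.3 AND 80.7

Corrected query:
SELECT id, kind, reading FROM sensors WHERE reading BETWEEN 62.3 AND 80.7

Result:
id | kind     | reading
---+----------+--------
1  | humidity | 73.8   
8  | humidity | 68.3   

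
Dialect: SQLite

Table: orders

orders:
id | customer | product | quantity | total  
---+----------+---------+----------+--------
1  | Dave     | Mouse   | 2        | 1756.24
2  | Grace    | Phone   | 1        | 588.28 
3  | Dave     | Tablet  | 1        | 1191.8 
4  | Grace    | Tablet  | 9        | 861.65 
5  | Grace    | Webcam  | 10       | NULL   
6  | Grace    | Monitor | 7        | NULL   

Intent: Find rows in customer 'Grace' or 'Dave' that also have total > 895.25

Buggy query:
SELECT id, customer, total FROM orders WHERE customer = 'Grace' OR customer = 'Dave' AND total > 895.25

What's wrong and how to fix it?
Bug: Without parentheses, AND is evaluated before OR, so the total filter only applies to the 'Dave' branch

Fix: Add parentheses around the OR so the AND applies to both alternatives

Corrected query:
SELECT id, customer, total FROM orders WHERE (customer = 'Grace' OR customer = 'Dave') AND total > 895.25

Result:
id | customer | total  
---+----------+--------
1  | Dave     | 1756.24
3  | Dave     | 1191.8 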